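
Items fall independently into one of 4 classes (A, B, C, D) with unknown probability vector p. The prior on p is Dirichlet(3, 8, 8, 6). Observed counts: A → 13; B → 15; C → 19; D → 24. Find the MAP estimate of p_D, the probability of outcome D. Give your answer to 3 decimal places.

MAP estimate of p_D = 0.315

The posterior is Dirichlet(αᵢ + nᵢ) = Dirichlet(16, 23, 27, 30).
For a Dirichlet(a₁,…,a_K) with all aᵢ > 1, the mode has j-th component (aⱼ − 1)/(Σaᵢ − K).
Here Σaᵢ = 96 and K = 4, so p_D = (30 − 1)/(96 − 4) = 29/92 ≈ 0.315.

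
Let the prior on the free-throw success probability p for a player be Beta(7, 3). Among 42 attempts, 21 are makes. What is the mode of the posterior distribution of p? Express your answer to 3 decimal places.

p̂_MAP = 0.540

Prior: Beta(7, 3).
Data: 21 successes in 42 trials. The binomial likelihood contributes p^21(1−p)^21, so the posterior is Beta(7+21, 3+21) = Beta(28, 24).
For Beta(a, b) with a, b > 1 the mode is (a−1)/(a+b−2) = 27/50 ≈ 0.540.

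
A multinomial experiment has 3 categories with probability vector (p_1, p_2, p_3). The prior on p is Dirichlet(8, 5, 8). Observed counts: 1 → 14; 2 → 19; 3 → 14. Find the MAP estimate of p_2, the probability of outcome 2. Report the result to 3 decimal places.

MAP estimate: 0.354

The posterior is Dirichlet(αᵢ + nᵢ) = Dirichlet(22, 24, 22).
For a Dirichlet(a₁,…,a_K) with all aᵢ > 1, the mode has j-th component (aⱼ − 1)/(Σaᵢ − K).
Here Σaᵢ = 68 and K = 3, so p_2 = (24 − 1)/(68 − 3) = 23/65 ≈ 0.354.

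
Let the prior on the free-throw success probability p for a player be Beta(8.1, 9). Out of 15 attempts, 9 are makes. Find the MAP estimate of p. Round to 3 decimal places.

Prior: Beta(8.1, 9).
Data: 9 successes in 15 trials. The binomial likelihood contributes p^9(1−p)^6, so the posterior is Beta(8.1+9, 9+6) = Beta(17.1, 15).
For Beta(a, b) with a, b > 1 the mode is (a−1)/(a+b−2) = 16.1/30.1 ≈ 0.535.

p̂_MAP = 0.535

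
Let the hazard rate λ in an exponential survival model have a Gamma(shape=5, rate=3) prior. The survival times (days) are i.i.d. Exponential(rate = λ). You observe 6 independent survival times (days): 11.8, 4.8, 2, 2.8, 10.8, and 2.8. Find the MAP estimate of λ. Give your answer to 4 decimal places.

λ̂_MAP = 0.2632

The Exponential(rate=λ) likelihood is ∝ λ^n e^(−λΣtᵢ). Here n = 6 and Σtᵢ = 11.8 + 4.8 + 2 + 2.8 + 10.8 + 2.8 = 35.
Posterior ∝ λ^4e^(−3λ) · λ^6e^(−35λ) = λ^10e^(−38λ), i.e. Gamma(11, 38).
Mode = (a−1)/b = 10/38 ≈ 0.2632.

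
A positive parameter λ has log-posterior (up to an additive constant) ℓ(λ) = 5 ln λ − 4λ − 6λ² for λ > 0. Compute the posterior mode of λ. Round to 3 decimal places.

λ̂_MAP = 0.500

ℓ'(λ) = 5/λ − 4 − 12λ. Setting this to zero and multiplying by λ: 12λ² + 4λ − 5 = 0.
λ = (−4 + √(4² + 4·12·5)) / (2·12) = (−4 + √256) / 24 = (−4 + 16)/24 = 1/2.
ℓ''(λ) = −5/λ² − 12 < 0, confirming a maximum.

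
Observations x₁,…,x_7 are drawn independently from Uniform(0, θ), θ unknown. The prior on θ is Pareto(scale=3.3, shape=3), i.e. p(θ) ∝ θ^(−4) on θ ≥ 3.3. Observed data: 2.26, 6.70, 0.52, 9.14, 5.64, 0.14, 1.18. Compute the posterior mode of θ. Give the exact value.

θ̂_MAP = 9.14

The Uniform(0, θ) likelihood is θ^(−n) for θ ≥ max(xᵢ), zero otherwise. Here max(xᵢ) = 9.14.
Posterior ∝ θ^(−4) · θ^(−7) = θ^(−11) on θ ≥ max(3.3, 9.14) = 9.14.
This density is strictly decreasing in θ, so the posterior mode lies at the lower boundary of the support.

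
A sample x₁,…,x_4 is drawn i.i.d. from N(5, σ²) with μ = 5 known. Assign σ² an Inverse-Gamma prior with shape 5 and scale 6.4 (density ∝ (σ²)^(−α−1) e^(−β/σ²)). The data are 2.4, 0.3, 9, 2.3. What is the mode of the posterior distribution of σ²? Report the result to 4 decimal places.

σ̂²_MAP = 4.0588

Sum of squared deviations about the known mean: SS = (2.4−5)² + (0.3−5)² + (9−5)² + (2.3−5)² = 52.14.
The Normal likelihood contributes (σ²)^(−n/2) exp(−SS/(2σ²)), so the posterior is Inverse-Gamma(α + n/2, β + SS/2) = Inverse-Gamma(7, 32.47).
The mode of Inverse-Gamma(a, b) is b/(a+1) = 32.47/8 ≈ 4.0588.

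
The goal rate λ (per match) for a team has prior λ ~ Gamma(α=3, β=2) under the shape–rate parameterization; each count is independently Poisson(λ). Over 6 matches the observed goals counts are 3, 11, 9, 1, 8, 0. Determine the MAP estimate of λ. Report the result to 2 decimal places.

Σxᵢ = 3+11+9+1+8+0 = 32, with n = 6.
Posterior ∝ λ^2e^(−2λ) · λ^32e^(−6λ) = λ^34e^(−8λ), i.e. Gamma(shape=35, rate=8).
The mode of a Gamma(a, b) with a ≥ 1 (shape–rate) is (a−1)/b = 34/8 ≈ 4.25.

λ̂_MAP = 4.25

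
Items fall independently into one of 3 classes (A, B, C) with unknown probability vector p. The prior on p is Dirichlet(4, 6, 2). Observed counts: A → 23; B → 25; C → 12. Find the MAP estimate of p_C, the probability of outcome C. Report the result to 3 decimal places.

MAP estimate of p_C = 0.188

The posterior is Dirichlet(αᵢ + nᵢ) = Dirichlet(27, 31, 14).
For a Dirichlet(a₁,…,a_K) with all aᵢ > 1, the mode has j-th component (aⱼ − 1)/(Σaᵢ − K).
Here Σaᵢ = 72 and K = 3, so p_C = (14 − 1)/(72 − 3) = 13/69 ≈ 0.188.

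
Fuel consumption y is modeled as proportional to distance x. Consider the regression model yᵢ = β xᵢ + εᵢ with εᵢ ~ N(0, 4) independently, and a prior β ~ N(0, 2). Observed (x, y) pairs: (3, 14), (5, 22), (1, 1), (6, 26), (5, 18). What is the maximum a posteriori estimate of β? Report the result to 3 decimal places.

log p(β | y) = −Σ(yᵢ − βxᵢ)²/(2·4) − β²/(2·2) + const.
Setting the derivative to zero: Σxᵢ(yᵢ − βxᵢ)/4 − β/2 = 0, so β = Σxᵢyᵢ / (Σxᵢ² + σ²/τ²).
Σxᵢyᵢ = 3·14 + 5·22 + 1·1 + 6·26 + 5·18 = 399; Σxᵢ² = 96; σ²/τ² = 2.
β̂_MAP = 399 / (96 + 2) = 399/98 ≈ 4.071.

β̂_MAP = 4.071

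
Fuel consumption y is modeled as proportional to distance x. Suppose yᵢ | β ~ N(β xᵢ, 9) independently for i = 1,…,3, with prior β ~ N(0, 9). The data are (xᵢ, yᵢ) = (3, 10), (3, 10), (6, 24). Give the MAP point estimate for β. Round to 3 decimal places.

log p(β | y) = −Σ(yᵢ − βxᵢ)²/(2·9) − β²/(2·9) + const.
Setting the derivative to zero: Σxᵢ(yᵢ − βxᵢ)/9 − β/9 = 0, so β = Σxᵢyᵢ / (Σxᵢ² + σ²/τ²).
Σxᵢyᵢ = 3·10 + 3·10 + 6·24 = 204; Σxᵢ² = 54; σ²/τ² = 1.
β̂_MAP = 204 / (54 + 1) = 204/55 ≈ 3.709.

β̂_MAP = 3.709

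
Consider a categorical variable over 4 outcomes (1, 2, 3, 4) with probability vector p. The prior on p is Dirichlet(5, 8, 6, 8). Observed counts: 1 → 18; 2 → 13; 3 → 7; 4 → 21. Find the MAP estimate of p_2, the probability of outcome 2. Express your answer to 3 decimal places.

The posterior is Dirichlet(αᵢ + nᵢ) = Dirichlet(23, 21, 13, 29).
For a Dirichlet(a₁,…,a_K) with all aᵢ > 1, the mode has j-th component (aⱼ − 1)/(Σaᵢ − K).
Here Σaᵢ = 86 and K = 4, so p_2 = (21 − 1)/(86 − 4) = 20/82 ≈ 0.244.

MAP estimate: 0.244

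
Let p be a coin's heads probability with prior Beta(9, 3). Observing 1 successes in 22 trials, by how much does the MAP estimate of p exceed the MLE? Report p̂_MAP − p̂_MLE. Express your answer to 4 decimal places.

Posterior is Beta(10, 24); MAP = (10−1)/(34−2) = 9/32 ≈ 0.28125.
MLE ignores the prior: p̂_MLE = k/n = 1/22 ≈ 0.04545.
Difference = 9/32 − 1/22 = 83/352 ≈ 0.2358.

MAP − MLE = 0.2358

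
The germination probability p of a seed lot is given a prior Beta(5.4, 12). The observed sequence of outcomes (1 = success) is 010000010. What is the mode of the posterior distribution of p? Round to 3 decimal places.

p̂_MAP = 0.262

Prior: Beta(5.4, 12).
Data: 2 successes in 9 trials (from the sequence). The binomial likelihood contributes p^2(1−p)^7, so the posterior is Beta(5.4+2, 12+7) = Beta(7.4, 19).
For Beta(a, b) with a, b > 1 the mode is (a−1)/(a+b−2) = 6.4/24.4 ≈ 0.262.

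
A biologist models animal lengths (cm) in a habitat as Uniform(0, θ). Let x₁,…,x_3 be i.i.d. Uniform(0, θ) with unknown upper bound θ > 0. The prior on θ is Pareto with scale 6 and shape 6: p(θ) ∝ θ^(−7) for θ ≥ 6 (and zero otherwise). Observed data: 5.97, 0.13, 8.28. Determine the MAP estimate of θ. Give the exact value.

The Uniform(0, θ) likelihood is θ^(−n) for θ ≥ max(xᵢ), zero otherwise. Here max(xᵢ) = 8.28.
Posterior ∝ θ^(−7) · θ^(−3) = θ^(−10) on θ ≥ max(6, 8.28) = 8.28.
This density is strictly decreasing in θ, so the posterior mode lies at the lower boundary of the support.

θ̂_MAP = 8.28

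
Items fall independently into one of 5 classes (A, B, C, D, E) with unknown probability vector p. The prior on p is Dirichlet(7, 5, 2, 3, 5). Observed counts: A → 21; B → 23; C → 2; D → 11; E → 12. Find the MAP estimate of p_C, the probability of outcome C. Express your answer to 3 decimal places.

The posterior is Dirichlet(αᵢ + nᵢ) = Dirichlet(28, 28, 4, 14, 17).
For a Dirichlet(a₁,…,a_K) with all aᵢ > 1, the mode has j-th component (aⱼ − 1)/(Σaᵢ − K).
Here Σaᵢ = 91 and K = 5, so p_C = (4 − 1)/(91 − 5) = 3/86 ≈ 0.035.

MAP estimate of p_C = 0.035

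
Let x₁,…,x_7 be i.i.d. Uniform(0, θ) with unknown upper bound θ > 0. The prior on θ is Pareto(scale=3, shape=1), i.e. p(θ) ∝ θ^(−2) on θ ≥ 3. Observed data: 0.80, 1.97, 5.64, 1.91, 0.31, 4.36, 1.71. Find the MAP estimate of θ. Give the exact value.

θ̂_MAP = 5.64

The Uniform(0, θ) likelihood is θ^(−n) for θ ≥ max(xᵢ), zero otherwise. Here max(xᵢ) = 5.64.
Posterior ∝ θ^(−2) · θ^(−7) = θ^(−9) on θ ≥ max(3, 5.64) = 5.64.
This density is strictly decreasing in θ, so the posterior mode lies at the lower boundary of the support.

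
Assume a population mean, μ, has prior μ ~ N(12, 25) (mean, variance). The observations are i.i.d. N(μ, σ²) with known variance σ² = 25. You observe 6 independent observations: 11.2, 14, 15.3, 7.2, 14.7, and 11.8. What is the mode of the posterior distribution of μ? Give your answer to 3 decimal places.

μ̂_MAP = 12.314

n = 6; x̄ = (11.2 + 14 + 15.3 + 7.2 + 14.7 + 11.8)/6 = 74.2/6 = 371/30 ≈ 12.3667.
For a Normal prior and Normal likelihood with known variance, the posterior is Normal; its mode equals its mean, the precision-weighted average.
Prior precision 1/σ₀² = 1/25 = 0.04; data precision n/σ² = 6/25 = 0.24.
μ̂ = (0.04·12 + 0.24·(371/30)) / (0.04 + 0.24) = 3.448/0.28 = 431/35 ≈ 12.314.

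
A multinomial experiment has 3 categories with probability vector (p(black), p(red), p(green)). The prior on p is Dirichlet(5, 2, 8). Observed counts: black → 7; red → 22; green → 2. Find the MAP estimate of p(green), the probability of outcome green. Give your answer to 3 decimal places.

The posterior is Dirichlet(αᵢ + nᵢ) = Dirichlet(12, 24, 10).
For a Dirichlet(a₁,…,a_K) with all aᵢ > 1, the mode has j-th component (aⱼ − 1)/(Σaᵢ − K).
Here Σaᵢ = 46 and K = 3, so p(green) = (10 − 1)/(46 − 3) = 9/43 ≈ 0.209.

MAP estimate of p(green) = 0.209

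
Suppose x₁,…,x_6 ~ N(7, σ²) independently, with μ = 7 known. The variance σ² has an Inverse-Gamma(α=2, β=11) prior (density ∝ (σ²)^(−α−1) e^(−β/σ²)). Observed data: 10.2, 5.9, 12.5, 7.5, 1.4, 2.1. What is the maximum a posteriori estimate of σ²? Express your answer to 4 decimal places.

σ̂²_MAP = 9.9433

Sum of squared deviations about the known mean: SS = (10.2−7)² + (5.9−7)² + (12.5−7)² + (7.5−7)² + (1.4−7)² + (2.1−7)² = 97.32.
The Normal likelihood contributes (σ²)^(−n/2) exp(−SS/(2σ²)), so the posterior is Inverse-Gamma(α + n/2, β + SS/2) = Inverse-Gamma(5, 59.66).
The mode of Inverse-Gamma(a, b) is b/(a+1) = 59.66/6 ≈ 9.9433.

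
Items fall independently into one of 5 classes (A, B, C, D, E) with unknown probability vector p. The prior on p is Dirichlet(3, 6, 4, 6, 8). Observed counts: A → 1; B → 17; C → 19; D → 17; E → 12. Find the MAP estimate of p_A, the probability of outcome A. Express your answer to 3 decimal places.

The posterior is Dirichlet(αᵢ + nᵢ) = Dirichlet(4, 23, 23, 23, 20).
For a Dirichlet(a₁,…,a_K) with all aᵢ > 1, the mode has j-th component (aⱼ − 1)/(Σaᵢ − K).
Here Σaᵢ = 93 and K = 5, so p_A = (4 − 1)/(93 − 5) = 3/88 ≈ 0.034.

MAP estimate of p_A = 0.034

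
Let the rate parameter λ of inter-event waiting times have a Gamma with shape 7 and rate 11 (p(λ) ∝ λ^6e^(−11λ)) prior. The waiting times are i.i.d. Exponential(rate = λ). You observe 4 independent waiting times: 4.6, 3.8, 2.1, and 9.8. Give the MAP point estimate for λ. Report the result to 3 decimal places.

λ̂_MAP = 0.319

The Exponential(rate=λ) likelihood is ∝ λ^n e^(−λΣtᵢ). Here n = 4 and Σtᵢ = 4.6 + 3.8 + 2.1 + 9.8 = 20.3.
Posterior ∝ λ^6e^(−11λ) · λ^4e^(−20.3λ) = λ^10e^(−31.3λ), i.e. Gamma(11, 31.3).
Mode = (a−1)/b = 10/31.3 ≈ 0.319.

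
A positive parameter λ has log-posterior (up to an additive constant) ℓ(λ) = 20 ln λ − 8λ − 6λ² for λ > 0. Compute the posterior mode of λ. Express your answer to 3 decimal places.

λ̂_MAP = 1.000

ℓ'(λ) = 20/λ − 8 − 12λ. Setting this to zero and multiplying by λ: 12λ² + 8λ − 20 = 0.
λ = (−8 + √(8² + 4·12·20)) / (2·12) = (−8 + √1024) / 24 = (−8 + 32)/24 = 1.
ℓ''(λ) = −20/λ² − 12 < 0, confirming a maximum.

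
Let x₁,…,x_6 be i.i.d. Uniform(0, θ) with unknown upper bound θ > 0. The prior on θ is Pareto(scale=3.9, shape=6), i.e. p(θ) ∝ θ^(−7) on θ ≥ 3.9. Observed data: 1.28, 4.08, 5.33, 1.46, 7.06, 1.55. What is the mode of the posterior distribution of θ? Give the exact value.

The Uniform(0, θ) likelihood is θ^(−n) for θ ≥ max(xᵢ), zero otherwise. Here max(xᵢ) = 7.06.
Posterior ∝ θ^(−7) · θ^(−6) = θ^(−13) on θ ≥ max(3.9, 7.06) = 7.06.
This density is strictly decreasing in θ, so the posterior mode lies at the lower boundary of the support.

θ̂_MAP = 7.06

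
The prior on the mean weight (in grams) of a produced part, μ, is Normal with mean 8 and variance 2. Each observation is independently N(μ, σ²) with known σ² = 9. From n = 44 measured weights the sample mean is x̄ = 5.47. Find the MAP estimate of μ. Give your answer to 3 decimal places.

n = 44, x̄ = 5.47.
For a Normal prior and Normal likelihood with known variance, the posterior is Normal; its mode equals its mean, the precision-weighted average.
Prior precision 1/σ₀² = 1/2 = 0.5; data precision n/σ² = 44/9.
μ̂ = (0.5·8 + (44/9)·5.47) / (0.5 + 44/9) = (6917/225)/(97/18) = 13834/2425 ≈ 5.705.

μ̂_MAP = 5.705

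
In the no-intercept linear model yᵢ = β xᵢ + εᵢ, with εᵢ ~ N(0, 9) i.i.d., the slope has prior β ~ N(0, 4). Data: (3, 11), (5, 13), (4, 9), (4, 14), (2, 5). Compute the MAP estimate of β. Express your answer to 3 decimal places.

log p(β | y) = −Σ(yᵢ − βxᵢ)²/(2·9) − β²/(2·4) + const.
Setting the derivative to zero: Σxᵢ(yᵢ − βxᵢ)/9 − β/4 = 0, so β = Σxᵢyᵢ / (Σxᵢ² + σ²/τ²).
Σxᵢyᵢ = 3·11 + 5·13 + 4·9 + 4·14 + 2·5 = 200; Σxᵢ² = 70; σ²/τ² = 2.25.
β̂_MAP = 200 / (70 + 2.25) = 200/72.25 ≈ 2.768.

β̂_MAP = 2.768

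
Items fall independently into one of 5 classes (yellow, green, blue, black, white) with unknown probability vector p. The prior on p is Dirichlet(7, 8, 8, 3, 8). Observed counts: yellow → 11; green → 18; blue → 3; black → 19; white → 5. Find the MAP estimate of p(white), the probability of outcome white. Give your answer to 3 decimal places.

MAP estimate of p(white) = 0.141

The posterior is Dirichlet(αᵢ + nᵢ) = Dirichlet(18, 26, 11, 22, 13).
For a Dirichlet(a₁,…,a_K) with all aᵢ > 1, the mode has j-th component (aⱼ − 1)/(Σaᵢ − K).
Here Σaᵢ = 90 and K = 5, so p(white) = (13 − 1)/(90 − 5) = 12/85 ≈ 0.141.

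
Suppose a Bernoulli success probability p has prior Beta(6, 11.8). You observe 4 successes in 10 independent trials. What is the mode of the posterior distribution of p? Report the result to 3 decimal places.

p̂_MAP = 0.349

Prior: Beta(6, 11.8).
Data: 4 successes in 10 trials. The binomial likelihood contributes p^4(1−p)^6, so the posterior is Beta(6+4, 11.8+6) = Beta(10, 17.8).
For Beta(a, b) with a, b > 1 the mode is (a−1)/(a+b−2) = 9/25.8 ≈ 0.349.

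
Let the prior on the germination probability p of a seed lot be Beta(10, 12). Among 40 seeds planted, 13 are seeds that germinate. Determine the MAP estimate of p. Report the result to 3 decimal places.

Prior: Beta(10, 12).
Data: 13 successes in 40 trials. The binomial likelihood contributes p^13(1−p)^27, so the posterior is Beta(10+13, 12+27) = Beta(23, 39).
For Beta(a, b) with a, b > 1 the mode is (a−1)/(a+b−2) = 22/60 ≈ 0.367.

p̂_MAP = 0.367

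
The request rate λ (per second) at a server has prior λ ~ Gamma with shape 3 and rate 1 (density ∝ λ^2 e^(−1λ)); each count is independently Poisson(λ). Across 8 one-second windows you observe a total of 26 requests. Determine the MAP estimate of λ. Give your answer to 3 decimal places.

λ̂_MAP = 3.111

Σxᵢ = 26, n = 8.
Posterior ∝ λ^2e^(−1λ) · λ^26e^(−8λ) = λ^28e^(−9λ), i.e. Gamma(shape=29, rate=9).
The mode of a Gamma(a, b) with a ≥ 1 (shape–rate) is (a−1)/b = 28/9 ≈ 3.111.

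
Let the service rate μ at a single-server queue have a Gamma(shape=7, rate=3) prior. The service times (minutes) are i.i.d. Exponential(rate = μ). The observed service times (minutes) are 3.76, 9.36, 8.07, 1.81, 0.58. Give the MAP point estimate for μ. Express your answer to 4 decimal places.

The Exponential(rate=μ) likelihood is ∝ μ^n e^(−μΣtᵢ). Here n = 5 and Σtᵢ = 3.76 + 9.36 + 8.07 + 1.81 + 0.58 = 23.58.
Posterior ∝ μ^6e^(−3μ) · μ^5e^(−23.58μ) = μ^11e^(−26.58μ), i.e. Gamma(12, 26.58).
Mode = (a−1)/b = 11/26.58 ≈ 0.4138.

μ̂_MAP = 0.4138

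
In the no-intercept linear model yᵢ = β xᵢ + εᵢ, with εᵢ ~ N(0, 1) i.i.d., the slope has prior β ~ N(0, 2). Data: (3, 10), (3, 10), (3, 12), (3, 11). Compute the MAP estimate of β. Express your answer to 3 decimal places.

log p(β | y) = −Σ(yᵢ − βxᵢ)²/(2·1) − β²/(2·2) + const.
Setting the derivative to zero: Σxᵢ(yᵢ − βxᵢ)/1 − β/2 = 0, so β = Σxᵢyᵢ / (Σxᵢ² + σ²/τ²).
Σxᵢyᵢ = 3·10 + 3·10 + 3·12 + 3·11 = 129; Σxᵢ² = 36; σ²/τ² = 0.5.
β̂_MAP = 129 / (36 + 0.5) = 129/36.5 ≈ 3.534.

β̂_MAP = 3.534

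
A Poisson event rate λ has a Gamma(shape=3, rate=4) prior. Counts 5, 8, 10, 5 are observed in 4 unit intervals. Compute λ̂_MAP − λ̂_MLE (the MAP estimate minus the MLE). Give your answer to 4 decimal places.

MAP − MLE = -3.2500

Σxᵢ = 28. Posterior is Gamma(31, 8); MAP = (31−1)/8 = 30/8 ≈ 3.75000.
MLE = x̄ = 28/4 ≈ 7.00000.
Difference = 30/8 − 28/4 = -13/4 ≈ -3.2500.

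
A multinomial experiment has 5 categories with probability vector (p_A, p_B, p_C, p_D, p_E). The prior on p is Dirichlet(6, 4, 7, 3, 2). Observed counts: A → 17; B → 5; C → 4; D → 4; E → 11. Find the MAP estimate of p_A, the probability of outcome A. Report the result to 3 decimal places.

MAP estimate of p_A = 0.379

The posterior is Dirichlet(αᵢ + nᵢ) = Dirichlet(23, 9, 11, 7, 13).
For a Dirichlet(a₁,…,a_K) with all aᵢ > 1, the mode has j-th component (aⱼ − 1)/(Σaᵢ − K).
Here Σaᵢ = 63 and K = 5, so p_A = (23 − 1)/(63 − 5) = 22/58 ≈ 0.379.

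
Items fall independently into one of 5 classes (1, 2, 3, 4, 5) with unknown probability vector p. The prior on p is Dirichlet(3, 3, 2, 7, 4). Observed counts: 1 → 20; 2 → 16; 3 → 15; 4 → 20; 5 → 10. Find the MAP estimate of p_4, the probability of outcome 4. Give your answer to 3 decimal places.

MAP estimate: 0.274

The posterior is Dirichlet(αᵢ + nᵢ) = Dirichlet(23, 19, 17, 27, 14).
For a Dirichlet(a₁,…,a_K) with all aᵢ > 1, the mode has j-th component (aⱼ − 1)/(Σaᵢ − K).
Here Σaᵢ = 100 and K = 5, so p_4 = (27 − 1)/(100 − 5) = 26/95 ≈ 0.274.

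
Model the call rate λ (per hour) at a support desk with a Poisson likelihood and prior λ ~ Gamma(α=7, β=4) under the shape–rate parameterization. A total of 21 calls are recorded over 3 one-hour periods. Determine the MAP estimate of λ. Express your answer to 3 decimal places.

λ̂_MAP = 3.857

Σxᵢ = 21, n = 3.
Posterior ∝ λ^6e^(−4λ) · λ^21e^(−3λ) = λ^27e^(−7λ), i.e. Gamma(shape=28, rate=7).
The mode of a Gamma(a, b) with a ≥ 1 (shape–rate) is (a−1)/b = 27/7 ≈ 3.857.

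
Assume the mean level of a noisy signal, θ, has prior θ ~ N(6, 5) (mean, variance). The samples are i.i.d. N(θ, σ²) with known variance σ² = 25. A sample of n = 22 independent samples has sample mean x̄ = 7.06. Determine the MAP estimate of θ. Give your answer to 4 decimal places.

θ̂_MAP = 6.8637

n = 22, x̄ = 7.06.
For a Normal prior and Normal likelihood with known variance, the posterior is Normal; its mode equals its mean, the precision-weighted average.
Prior precision 1/σ₀² = 1/5 = 0.2; data precision n/σ² = 22/25 = 0.88.
θ̂ = (0.2·6 + 0.88·7.06) / (0.2 + 0.88) = 7.4128/1.08 = 4633/675 ≈ 6.8637.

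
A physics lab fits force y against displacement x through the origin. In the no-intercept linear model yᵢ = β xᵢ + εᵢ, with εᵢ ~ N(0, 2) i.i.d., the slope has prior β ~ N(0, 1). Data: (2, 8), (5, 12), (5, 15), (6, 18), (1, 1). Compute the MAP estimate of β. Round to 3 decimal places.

log p(β | y) = −Σ(yᵢ − βxᵢ)²/(2·2) − β²/(2·1) + const.
Setting the derivative to zero: Σxᵢ(yᵢ − βxᵢ)/2 − β/1 = 0, so β = Σxᵢyᵢ / (Σxᵢ² + σ²/τ²).
Σxᵢyᵢ = 2·8 + 5·12 + 5·15 + 6·18 + 1·1 = 260; Σxᵢ² = 91; σ²/τ² = 2.
β̂_MAP = 260 / (91 + 2) = 260/93 ≈ 2.796.

β̂_MAP = 2.796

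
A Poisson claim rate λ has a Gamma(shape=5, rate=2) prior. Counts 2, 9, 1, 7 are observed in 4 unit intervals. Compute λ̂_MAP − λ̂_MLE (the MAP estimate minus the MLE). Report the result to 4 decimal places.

MAP − MLE = -0.9167

Σxᵢ = 19. Posterior is Gamma(24, 6); MAP = (24−1)/6 = 23/6 ≈ 3.83333.
MLE = x̄ = 19/4 ≈ 4.75000.
Difference = 23/6 − 19/4 = -11/12 ≈ -0.9167.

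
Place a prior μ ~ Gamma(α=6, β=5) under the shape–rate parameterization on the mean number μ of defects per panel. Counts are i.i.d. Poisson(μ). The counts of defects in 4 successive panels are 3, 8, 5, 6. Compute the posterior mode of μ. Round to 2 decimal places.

μ̂_MAP = 3.00

Σxᵢ = 3+8+5+6 = 22, with n = 4.
Posterior ∝ μ^5e^(−5μ) · μ^22e^(−4μ) = μ^27e^(−9μ), i.e. Gamma(shape=28, rate=9).
The mode of a Gamma(a, b) with a ≥ 1 (shape–rate) is (a−1)/b = 27/9 ≈ 3.00.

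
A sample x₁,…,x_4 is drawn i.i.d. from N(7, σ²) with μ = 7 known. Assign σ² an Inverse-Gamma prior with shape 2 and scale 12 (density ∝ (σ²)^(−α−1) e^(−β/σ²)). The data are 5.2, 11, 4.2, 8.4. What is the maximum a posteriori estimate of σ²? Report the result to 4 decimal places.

σ̂²_MAP = 5.3040

Sum of squared deviations about the known mean: SS = (5.2−7)² + (11−7)² + (4.2−7)² + (8.4−7)² = 29.04.
The Normal likelihood contributes (σ²)^(−n/2) exp(−SS/(2σ²)), so the posterior is Inverse-Gamma(α + n/2, β + SS/2) = Inverse-Gamma(4, 26.52).
The mode of Inverse-Gamma(a, b) is b/(a+1) = 26.52/5 ≈ 5.3040.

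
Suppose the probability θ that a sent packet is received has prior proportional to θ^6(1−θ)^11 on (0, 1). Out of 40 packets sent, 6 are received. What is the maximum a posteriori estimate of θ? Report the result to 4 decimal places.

θ̂_MAP = 0.2105

The prior density ∝ θ^6(1−θ)^11 is the kernel of Beta(7, 12).
Data: 6 successes in 40 trials. The binomial likelihood contributes θ^6(1−θ)^34, so the posterior is Beta(7+6, 12+34) = Beta(13, 46).
For Beta(a, b) with a, b > 1 the mode is (a−1)/(a+b−2) = 12/57 ≈ 0.2105.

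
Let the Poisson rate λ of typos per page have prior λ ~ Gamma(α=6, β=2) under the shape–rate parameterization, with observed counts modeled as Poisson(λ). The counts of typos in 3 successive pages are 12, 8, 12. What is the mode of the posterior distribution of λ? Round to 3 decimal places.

λ̂_MAP = 7.400

Σxᵢ = 12+8+12 = 32, with n = 3.
Posterior ∝ λ^5e^(−2λ) · λ^32e^(−3λ) = λ^37e^(−5λ), i.e. Gamma(shape=38, rate=5).
The mode of a Gamma(a, b) with a ≥ 1 (shape–rate) is (a−1)/b = 37/5 ≈ 7.400.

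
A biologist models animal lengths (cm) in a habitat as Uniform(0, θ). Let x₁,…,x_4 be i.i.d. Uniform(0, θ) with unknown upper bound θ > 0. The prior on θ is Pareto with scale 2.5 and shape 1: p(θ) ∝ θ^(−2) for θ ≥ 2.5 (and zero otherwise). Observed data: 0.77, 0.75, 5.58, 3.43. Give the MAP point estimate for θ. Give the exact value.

θ̂_MAP = 5.58

The Uniform(0, θ) likelihood is θ^(−n) for θ ≥ max(xᵢ), zero otherwise. Here max(xᵢ) = 5.58.
Posterior ∝ θ^(−2) · θ^(−4) = θ^(−6) on θ ≥ max(2.5, 5.58) = 5.58.
This density is strictly decreasing in θ, so the posterior mode lies at the lower boundary of the support.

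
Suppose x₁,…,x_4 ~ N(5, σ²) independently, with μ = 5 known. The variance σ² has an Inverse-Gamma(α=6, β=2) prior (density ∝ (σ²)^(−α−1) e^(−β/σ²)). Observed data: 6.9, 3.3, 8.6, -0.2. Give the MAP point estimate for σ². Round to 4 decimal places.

Sum of squared deviations about the known mean: SS = (6.9−5)² + (3.3−5)² + (8.6−5)² + (-0.2−5)² = 46.5.
The Normal likelihood contributes (σ²)^(−n/2) exp(−SS/(2σ²)), so the posterior is Inverse-Gamma(α + n/2, β + SS/2) = Inverse-Gamma(8, 25.25).
The mode of Inverse-Gamma(a, b) is b/(a+1) = 25.25/9 ≈ 2.8056.

σ̂²_MAP = 2.8056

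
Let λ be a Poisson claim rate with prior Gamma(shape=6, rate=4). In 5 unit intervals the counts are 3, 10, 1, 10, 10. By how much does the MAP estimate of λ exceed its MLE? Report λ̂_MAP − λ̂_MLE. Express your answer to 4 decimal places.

MAP − MLE = -2.4667

Σxᵢ = 34. Posterior is Gamma(40, 9); MAP = (40−1)/9 = 39/9 ≈ 4.33333.
MLE = x̄ = 34/5 ≈ 6.80000.
Difference = 39/9 − 34/5 = -37/15 ≈ -2.4667.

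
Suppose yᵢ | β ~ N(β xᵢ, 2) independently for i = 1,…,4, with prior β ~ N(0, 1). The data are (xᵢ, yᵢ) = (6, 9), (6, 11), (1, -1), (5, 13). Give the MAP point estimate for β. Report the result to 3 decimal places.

log p(β | y) = −Σ(yᵢ − βxᵢ)²/(2·2) − β²/(2·1) + const.
Setting the derivative to zero: Σxᵢ(yᵢ − βxᵢ)/2 − β/1 = 0, so β = Σxᵢyᵢ / (Σxᵢ² + σ²/τ²).
Σxᵢyᵢ = 6·9 + 6·11 + 1·(-1) + 5·13 = 184; Σxᵢ² = 98; σ²/τ² = 2.
β̂_MAP = 184 / (98 + 2) = 184/100 ≈ 1.840.

β̂_MAP = 1.840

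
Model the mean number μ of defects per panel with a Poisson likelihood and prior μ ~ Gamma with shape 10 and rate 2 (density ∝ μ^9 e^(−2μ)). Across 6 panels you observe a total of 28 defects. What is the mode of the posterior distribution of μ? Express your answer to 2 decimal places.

Σxᵢ = 28, n = 6.
Posterior ∝ μ^9e^(−2μ) · μ^28e^(−6μ) = μ^37e^(−8μ), i.e. Gamma(shape=38, rate=8).
The mode of a Gamma(a, b) with a ≥ 1 (shape–rate) is (a−1)/b = 37/8 ≈ 4.63.

μ̂_MAP = 4.63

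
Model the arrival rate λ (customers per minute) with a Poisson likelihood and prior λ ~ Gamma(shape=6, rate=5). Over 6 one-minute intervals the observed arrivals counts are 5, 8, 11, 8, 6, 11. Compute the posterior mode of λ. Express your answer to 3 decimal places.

λ̂_MAP = 4.909

Σxᵢ = 5+8+11+8+6+11 = 49, with n = 6.
Posterior ∝ λ^5e^(−5λ) · λ^49e^(−6λ) = λ^54e^(−11λ), i.e. Gamma(shape=55, rate=11).
The mode of a Gamma(a, b) with a ≥ 1 (shape–rate) is (a−1)/b = 54/11 ≈ 4.909.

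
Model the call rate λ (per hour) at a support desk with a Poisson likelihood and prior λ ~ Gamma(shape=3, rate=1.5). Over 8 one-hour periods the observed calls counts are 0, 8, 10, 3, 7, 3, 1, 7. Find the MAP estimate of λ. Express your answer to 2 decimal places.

λ̂_MAP = 4.32

Σxᵢ = 0+8+10+3+7+3+1+7 = 39, with n = 8.
Posterior ∝ λ^2e^(−1.5λ) · λ^39e^(−8λ) = λ^41e^(−9.5λ), i.e. Gamma(shape=42, rate=9.5).
The mode of a Gamma(a, b) with a ≥ 1 (shape–rate) is (a−1)/b = 41/9.5 ≈ 4.32.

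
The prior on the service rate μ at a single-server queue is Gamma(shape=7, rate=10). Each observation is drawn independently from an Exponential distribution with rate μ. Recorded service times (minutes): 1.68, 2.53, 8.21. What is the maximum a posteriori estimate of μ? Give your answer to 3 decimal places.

The Exponential(rate=μ) likelihood is ∝ μ^n e^(−μΣtᵢ). Here n = 3 and Σtᵢ = 1.68 + 2.53 + 8.21 = 12.42.
Posterior ∝ μ^6e^(−10μ) · μ^3e^(−12.42μ) = μ^9e^(−22.42μ), i.e. Gamma(10, 22.42).
Mode = (a−1)/b = 9/22.42 ≈ 0.401.

μ̂_MAP = 0.401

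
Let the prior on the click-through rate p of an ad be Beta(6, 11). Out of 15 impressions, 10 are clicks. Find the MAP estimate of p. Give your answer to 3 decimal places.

Prior: Beta(6, 11).
Data: 10 successes in 15 trials. The binomial likelihood contributes p^10(1−p)^5, so the posterior is Beta(6+10, 11+5) = Beta(16, 16).
For Beta(a, b) with a, b > 1 the mode is (a−1)/(a+b−2) = 15/30 ≈ 0.500.

p̂_MAP = 0.500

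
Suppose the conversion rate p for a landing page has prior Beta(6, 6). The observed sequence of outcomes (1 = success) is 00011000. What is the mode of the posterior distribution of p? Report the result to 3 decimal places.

p̂_MAP = 0.389

Prior: Beta(6, 6).
Data: 2 successes in 8 trials (from the sequence). The binomial likelihood contributes p^2(1−p)^6, so the posterior is Beta(6+2, 6+6) = Beta(8, 12).
For Beta(a, b) with a, b > 1 the mode is (a−1)/(a+b−2) = 7/18 ≈ 0.389.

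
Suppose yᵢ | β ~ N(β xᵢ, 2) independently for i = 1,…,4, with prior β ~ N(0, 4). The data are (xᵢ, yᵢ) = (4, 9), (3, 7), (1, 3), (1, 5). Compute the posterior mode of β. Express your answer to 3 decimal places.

log p(β | y) = −Σ(yᵢ − βxᵢ)²/(2·2) − β²/(2·4) + const.
Setting the derivative to zero: Σxᵢ(yᵢ − βxᵢ)/2 − β/4 = 0, so β = Σxᵢyᵢ / (Σxᵢ² + σ²/τ²).
Σxᵢyᵢ = 4·9 + 3·7 + 1·3 + 1·5 = 65; Σxᵢ² = 27; σ²/τ² = 0.5.
β̂_MAP = 65 / (27 + 0.5) = 65/27.5 ≈ 2.364.

β̂_MAP = 2.364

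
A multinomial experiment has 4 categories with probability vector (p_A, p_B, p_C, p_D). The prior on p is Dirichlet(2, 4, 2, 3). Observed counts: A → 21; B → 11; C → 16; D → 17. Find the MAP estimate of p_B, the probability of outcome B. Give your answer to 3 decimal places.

The posterior is Dirichlet(αᵢ + nᵢ) = Dirichlet(23, 15, 18, 20).
For a Dirichlet(a₁,…,a_K) with all aᵢ > 1, the mode has j-th component (aⱼ − 1)/(Σaᵢ − K).
Here Σaᵢ = 76 and K = 4, so p_B = (15 − 1)/(76 − 4) = 14/72 ≈ 0.194.

MAP estimate of p_B = 0.194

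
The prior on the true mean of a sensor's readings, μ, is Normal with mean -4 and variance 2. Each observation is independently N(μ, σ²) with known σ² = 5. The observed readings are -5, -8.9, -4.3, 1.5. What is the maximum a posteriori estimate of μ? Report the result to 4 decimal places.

n = 4; x̄ = ((-5) + (-8.9) + (-4.3) + 1.5)/4 = -16.7/4 = -4.175.
For a Normal prior and Normal likelihood with known variance, the posterior is Normal; its mode equals its mean, the precision-weighted average.
Prior precision 1/σ₀² = 1/2 = 0.5; data precision n/σ² = 4/5 = 0.8.
μ̂ = (0.5·(-4) + 0.8·(-4.175)) / (0.5 + 0.8) = (-5.34)/1.3 = -267/65 ≈ -4.1077.

μ̂_MAP = -4.1077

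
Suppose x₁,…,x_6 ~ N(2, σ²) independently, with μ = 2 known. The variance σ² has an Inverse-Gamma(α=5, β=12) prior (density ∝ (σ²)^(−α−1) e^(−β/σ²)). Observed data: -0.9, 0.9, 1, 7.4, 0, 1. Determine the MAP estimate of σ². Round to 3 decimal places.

σ̂²_MAP = 3.821

Sum of squared deviations about the known mean: SS = (-0.9−2)² + (0.9−2)² + (1−2)² + (7.4−2)² + (0−2)² + (1−2)² = 44.78.
The Normal likelihood contributes (σ²)^(−n/2) exp(−SS/(2σ²)), so the posterior is Inverse-Gamma(α + n/2, β + SS/2) = Inverse-Gamma(8, 34.39).
The mode of Inverse-Gamma(a, b) is b/(a+1) = 34.39/9 ≈ 3.821.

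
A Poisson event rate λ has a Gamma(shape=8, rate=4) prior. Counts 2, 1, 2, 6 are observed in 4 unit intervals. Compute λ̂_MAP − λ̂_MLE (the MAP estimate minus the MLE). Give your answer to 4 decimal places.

Σxᵢ = 11. Posterior is Gamma(19, 8); MAP = (19−1)/8 = 18/8 ≈ 2.25000.
MLE = x̄ = 11/4 ≈ 2.75000.
Difference = 18/8 − 11/4 = -1/2 ≈ -0.5000.

MAP − MLE = -0.5000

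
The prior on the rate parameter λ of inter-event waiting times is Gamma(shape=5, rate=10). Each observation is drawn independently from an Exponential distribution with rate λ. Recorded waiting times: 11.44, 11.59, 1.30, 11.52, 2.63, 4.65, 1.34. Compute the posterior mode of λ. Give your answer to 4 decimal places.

The Exponential(rate=λ) likelihood is ∝ λ^n e^(−λΣtᵢ). Here n = 7 and Σtᵢ = 11.44 + 11.59 + 1.30 + 11.52 + 2.63 + 4.65 + 1.34 = 44.47.
Posterior ∝ λ^4e^(−10λ) · λ^7e^(−44.47λ) = λ^11e^(−54.47λ), i.e. Gamma(12, 54.47).
Mode = (a−1)/b = 11/54.47 ≈ 0.2019.

λ̂_MAP = 0.2019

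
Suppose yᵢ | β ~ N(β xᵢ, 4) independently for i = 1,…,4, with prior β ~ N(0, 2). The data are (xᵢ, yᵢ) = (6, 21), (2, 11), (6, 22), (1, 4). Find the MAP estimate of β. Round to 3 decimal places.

β̂_MAP = 3.595

log p(β | y) = −Σ(yᵢ − βxᵢ)²/(2·4) − β²/(2·2) + const.
Setting the derivative to zero: Σxᵢ(yᵢ − βxᵢ)/4 − β/2 = 0, so β = Σxᵢyᵢ / (Σxᵢ² + σ²/τ²).
Σxᵢyᵢ = 6·21 + 2·11 + 6·22 + 1·4 = 284; Σxᵢ² = 77; σ²/τ² = 2.
β̂_MAP = 284 / (77 + 2) = 284/79 ≈ 3.595.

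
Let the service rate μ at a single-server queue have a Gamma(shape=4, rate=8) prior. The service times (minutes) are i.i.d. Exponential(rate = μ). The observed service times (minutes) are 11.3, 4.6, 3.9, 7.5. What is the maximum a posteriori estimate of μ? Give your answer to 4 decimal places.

μ̂_MAP = 0.1983

The Exponential(rate=μ) likelihood is ∝ μ^n e^(−μΣtᵢ). Here n = 4 and Σtᵢ = 11.3 + 4.6 + 3.9 + 7.5 = 27.3.
Posterior ∝ μ^3e^(−8μ) · μ^4e^(−27.3μ) = μ^7e^(−35.3μ), i.e. Gamma(8, 35.3).
Mode = (a−1)/b = 7/35.3 ≈ 0.1983.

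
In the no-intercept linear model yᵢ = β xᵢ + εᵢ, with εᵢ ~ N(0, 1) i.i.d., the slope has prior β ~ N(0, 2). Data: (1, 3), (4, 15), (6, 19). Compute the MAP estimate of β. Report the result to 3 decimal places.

log p(β | y) = −Σ(yᵢ − βxᵢ)²/(2·1) − β²/(2·2) + const.
Setting the derivative to zero: Σxᵢ(yᵢ − βxᵢ)/1 − β/2 = 0, so β = Σxᵢyᵢ / (Σxᵢ² + σ²/τ²).
Σxᵢyᵢ = 1·3 + 4·15 + 6·19 = 177; Σxᵢ² = 53; σ²/τ² = 0.5.
β̂_MAP = 177 / (53 + 0.5) = 177/53.5 ≈ 3.308.

β̂_MAP = 3.308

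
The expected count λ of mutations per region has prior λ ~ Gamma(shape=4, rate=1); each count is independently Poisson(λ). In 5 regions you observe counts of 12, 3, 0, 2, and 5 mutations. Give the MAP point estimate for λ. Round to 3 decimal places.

λ̂_MAP = 4.167

Σxᵢ = 12+3+0+2+5 = 22, with n = 5.
Posterior ∝ λ^3e^(−1λ) · λ^22e^(−5λ) = λ^25e^(−6λ), i.e. Gamma(shape=26, rate=6).
The mode of a Gamma(a, b) with a ≥ 1 (shape–rate) is (a−1)/b = 25/6 ≈ 4.167.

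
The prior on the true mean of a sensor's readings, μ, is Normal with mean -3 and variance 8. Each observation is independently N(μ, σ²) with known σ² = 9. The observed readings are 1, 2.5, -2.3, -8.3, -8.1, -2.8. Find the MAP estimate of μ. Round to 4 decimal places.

μ̂_MAP = -3.0000

n = 6; x̄ = (1 + 2.5 + (-2.3) + (-8.3) + (-8.1) + (-2.8))/6 = -18/6 = -3.
For a Normal prior and Normal likelihood with known variance, the posterior is Normal; its mode equals its mean, the precision-weighted average.
Prior precision 1/σ₀² = 1/8 = 0.125; data precision n/σ² = 6/9 = 2/3.
μ̂ = (0.125·(-3) + (2/3)·(-3)) / (0.125 + 2/3) = (-2.375)/(19/24) = -3.0000.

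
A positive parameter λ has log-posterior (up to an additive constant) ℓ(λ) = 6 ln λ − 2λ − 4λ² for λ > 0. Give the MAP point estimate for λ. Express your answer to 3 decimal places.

λ̂_MAP = 0.750

ℓ'(λ) = 6/λ − 2 − 8λ. Setting this to zero and multiplying by λ: 8λ² + 2λ − 6 = 0.
λ = (−2 + √(2² + 4·8·6)) / (2·8) = (−2 + √196) / 16 = (−2 + 14)/16 = 3/4.
ℓ''(λ) = −6/λ² − 8 < 0, confirming a maximum.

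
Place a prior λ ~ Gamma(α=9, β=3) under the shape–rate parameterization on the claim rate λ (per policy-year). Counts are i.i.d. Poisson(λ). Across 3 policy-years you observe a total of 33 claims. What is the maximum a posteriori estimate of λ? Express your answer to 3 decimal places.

Σxᵢ = 33, n = 3.
Posterior ∝ λ^8e^(−3λ) · λ^33e^(−3λ) = λ^41e^(−6λ), i.e. Gamma(shape=42, rate=6).
The mode of a Gamma(a, b) with a ≥ 1 (shape–rate) is (a−1)/b = 41/6 ≈ 6.833.

λ̂_MAP = 6.833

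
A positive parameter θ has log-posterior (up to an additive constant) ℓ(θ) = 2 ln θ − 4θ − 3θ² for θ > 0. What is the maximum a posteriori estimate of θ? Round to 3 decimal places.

ℓ'(θ) = 2/θ − 4 − 6θ. Setting this to zero and multiplying by θ: 6θ² + 4θ − 2 = 0.
θ = (−4 + √(4² + 4·6·2)) / (2·6) = (−4 + √64) / 12 = (−4 + 8)/12 = 1/3.
ℓ''(θ) = −2/θ² − 6 < 0, confirming a maximum.

θ̂_MAP = 0.333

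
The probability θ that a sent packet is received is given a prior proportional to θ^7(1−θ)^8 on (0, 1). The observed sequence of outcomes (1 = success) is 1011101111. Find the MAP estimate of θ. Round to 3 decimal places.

The prior density ∝ θ^7(1−θ)^8 is the kernel of Beta(8, 9).
Data: 8 successes in 10 trials (from the sequence). The binomial likelihood contributes θ^8(1−θ)^2, so the posterior is Beta(8+8, 9+2) = Beta(16, 11).
For Beta(a, b) with a, b > 1 the mode is (a−1)/(a+b−2) = 15/25 ≈ 0.600.

θ̂_MAP = 0.600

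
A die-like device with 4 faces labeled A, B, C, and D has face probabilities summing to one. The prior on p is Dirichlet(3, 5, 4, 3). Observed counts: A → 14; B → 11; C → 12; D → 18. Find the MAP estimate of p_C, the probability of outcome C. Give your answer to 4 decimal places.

MAP estimate of p_C = 0.2273

The posterior is Dirichlet(αᵢ + nᵢ) = Dirichlet(17, 16, 16, 21).
For a Dirichlet(a₁,…,a_K) with all aᵢ > 1, the mode has j-th component (aⱼ − 1)/(Σaᵢ − K).
Here Σaᵢ = 70 and K = 4, so p_C = (16 − 1)/(70 − 4) = 15/66 ≈ 0.2273.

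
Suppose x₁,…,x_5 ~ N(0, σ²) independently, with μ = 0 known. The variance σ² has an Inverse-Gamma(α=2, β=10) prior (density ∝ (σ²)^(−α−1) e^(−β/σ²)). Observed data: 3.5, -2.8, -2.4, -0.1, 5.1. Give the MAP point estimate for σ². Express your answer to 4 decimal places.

Sum of squared deviations about the known mean: SS = (3.5−0)² + (-2.8−0)² + (-2.4−0)² + (-0.1−0)² + (5.1−0)² = 51.87.
The Normal likelihood contributes (σ²)^(−n/2) exp(−SS/(2σ²)), so the posterior is Inverse-Gamma(α + n/2, β + SS/2) = Inverse-Gamma(4.5, 35.935).
The mode of Inverse-Gamma(a, b) is b/(a+1) = 35.935/5.5 ≈ 6.5336.

σ̂²_MAP = 6.5336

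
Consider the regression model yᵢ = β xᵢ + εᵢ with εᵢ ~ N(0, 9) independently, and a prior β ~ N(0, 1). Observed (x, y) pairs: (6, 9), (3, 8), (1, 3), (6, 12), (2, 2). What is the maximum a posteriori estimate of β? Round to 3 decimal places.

β̂_MAP = 1.653

log p(β | y) = −Σ(yᵢ − βxᵢ)²/(2·9) − β²/(2·1) + const.
Setting the derivative to zero: Σxᵢ(yᵢ − βxᵢ)/9 − β/1 = 0, so β = Σxᵢyᵢ / (Σxᵢ² + σ²/τ²).
Σxᵢyᵢ = 6·9 + 3·8 + 1·3 + 6·12 + 2·2 = 157; Σxᵢ² = 86; σ²/τ² = 9.
β̂_MAP = 157 / (86 + 9) = 157/95 ≈ 1.653.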